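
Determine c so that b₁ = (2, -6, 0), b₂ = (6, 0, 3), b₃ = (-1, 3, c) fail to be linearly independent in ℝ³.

c = 0

The vectors are dependent exactly when the determinant of the matrix with rows b₁, b₂, b₃ vanishes.
Expanding, det = 36*c.
Solving 36*c = 0 yields c = 0.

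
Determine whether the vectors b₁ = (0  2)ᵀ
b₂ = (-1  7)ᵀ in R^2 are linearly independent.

Place the vectors as rows of a 2×2 matrix and reduce to echelon form.
The reduction yields 2 nonzero rows, so the rank is 2.
Since rank = 2 (the number of vectors), the set is linearly independent.

linearly independent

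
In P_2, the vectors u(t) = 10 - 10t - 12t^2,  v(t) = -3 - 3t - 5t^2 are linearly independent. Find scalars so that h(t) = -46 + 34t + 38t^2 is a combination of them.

Identify each element with its coordinate vector in ℝ³ via {1, t, t^2}.
Since u, v are independent, the coefficients expressing h are uniquely determined by a linear system.
The system has the unique solution (a₁, a₂) = (-4, 2).

h = -4u + 2v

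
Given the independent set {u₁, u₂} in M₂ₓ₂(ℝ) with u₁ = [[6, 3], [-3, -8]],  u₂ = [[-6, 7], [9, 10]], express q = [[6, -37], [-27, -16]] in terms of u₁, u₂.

Work in coordinates with respect to the standard basis {E₁₁, E₁₂, E₂₁, E₂₂}.
Solve the system with u₁, u₂ as columns and q as the right-hand side.
The system has the unique solution (a₁, a₂) = (-3, -4).

q = -3u₁ - 4u₂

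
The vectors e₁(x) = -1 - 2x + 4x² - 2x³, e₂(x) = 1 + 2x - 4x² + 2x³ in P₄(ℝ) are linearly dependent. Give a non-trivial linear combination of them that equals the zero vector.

Pass to coordinate vectors relative to the basis {1, x, …, x⁴}.
Write the vectors as columns of a matrix and find a nonzero vector in its null space.
One solution (up to scaling) is (1, 1).

e₁ + e₂ = 0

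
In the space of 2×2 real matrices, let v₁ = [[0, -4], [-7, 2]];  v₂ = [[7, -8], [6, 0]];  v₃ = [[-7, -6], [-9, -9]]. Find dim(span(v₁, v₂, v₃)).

Pass to coordinate vectors with respect to the basis {E₁₁, E₁₂, E₂₁, E₂₂}.
Row-reduce the 3×4 matrix with these as rows.
Reduction leaves 3 leading entries, giving rank 3.

dim = 3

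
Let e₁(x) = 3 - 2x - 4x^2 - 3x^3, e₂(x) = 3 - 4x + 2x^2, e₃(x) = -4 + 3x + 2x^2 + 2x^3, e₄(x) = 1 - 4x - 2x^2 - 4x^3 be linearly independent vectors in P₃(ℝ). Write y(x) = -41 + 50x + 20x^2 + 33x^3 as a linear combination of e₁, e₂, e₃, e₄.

y = -3e₁ - 4e₂ + 4e₃ - 4e₄

Identify each element with its coordinate vector in ℝ⁴ via {1, x, …, x^3}.
Write y = c₁e₁ + … + c₄e₄ and equate components.
Row-reducing the augmented matrix gives the unique coefficients (c₁, …, c₄) = (-3, -4, 4, -4).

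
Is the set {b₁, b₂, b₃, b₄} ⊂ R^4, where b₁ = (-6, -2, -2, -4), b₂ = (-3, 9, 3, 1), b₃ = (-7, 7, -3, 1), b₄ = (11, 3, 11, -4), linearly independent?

linearly independent

Row-reduce the matrix whose columns are b₁, b₂, b₃, b₄.
The reduction yields 4 nonzero rows, so the rank is 4.
Since rank = 4 (the number of vectors), the set is linearly independent.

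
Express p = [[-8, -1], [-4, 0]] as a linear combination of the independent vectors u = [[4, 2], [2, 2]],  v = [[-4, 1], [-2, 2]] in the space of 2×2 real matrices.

p = -u + v

Take coordinate vectors relative to {E₁₁, E₁₂, E₂₁, E₂₂}.
Solve the system with u, v as columns and p as the right-hand side.
Back-substitution yields (a₁, a₂) = (-1, 1).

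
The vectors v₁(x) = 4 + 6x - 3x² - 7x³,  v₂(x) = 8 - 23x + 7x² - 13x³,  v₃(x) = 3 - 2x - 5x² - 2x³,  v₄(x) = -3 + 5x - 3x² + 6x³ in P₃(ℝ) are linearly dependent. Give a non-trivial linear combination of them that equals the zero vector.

v₁ + v₂ - v₃ + 3v₄ = 0

Write each element as a vector in ℝ⁴ using {1, x, …, x³}.
Row-reduce the matrix with v₁, v₂, v₃, v₄ as columns; the null space gives the coefficients.
The free variable yields coefficients (1, 1, -1, 3) (any nonzero multiple also works).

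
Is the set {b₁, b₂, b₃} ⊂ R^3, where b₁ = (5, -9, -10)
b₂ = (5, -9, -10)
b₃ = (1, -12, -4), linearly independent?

Form the 3×3 matrix with these as columns; its determinant is 0.
A zero determinant means the columns are linearly dependent.

linearly dependent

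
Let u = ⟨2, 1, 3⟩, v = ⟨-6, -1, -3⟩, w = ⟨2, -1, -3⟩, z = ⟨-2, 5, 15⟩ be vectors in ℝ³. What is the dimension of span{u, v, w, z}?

Row-reduce the 4×3 matrix with these as rows.
Exactly 2 pivots survive; hence the rank is 2.
(With 4 elements in a 3-dimensional space the rank is at most 3.)

dim = 2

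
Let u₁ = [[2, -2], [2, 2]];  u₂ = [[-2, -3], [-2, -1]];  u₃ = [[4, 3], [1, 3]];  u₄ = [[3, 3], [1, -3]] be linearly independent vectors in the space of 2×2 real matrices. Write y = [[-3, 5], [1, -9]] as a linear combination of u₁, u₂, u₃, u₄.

y = -u₁ - 2u₂ - 2u₃ + u₄

Identify each element with its coordinate vector in ℝ⁴ via {E₁₁, E₁₂, E₂₁, E₂₂}.
Set up the augmented matrix [u₁ | u₂ | u₃ | u₄ | y] and row-reduce.
Back-substitution yields (c₁, …, c₄) = (-1, -2, -2, 1).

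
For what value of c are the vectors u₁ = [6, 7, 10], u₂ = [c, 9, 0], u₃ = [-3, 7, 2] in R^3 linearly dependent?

Dependence holds iff the 3×3 matrix [u₁ u₂ u₃] is singular.
Cofactor expansion gives det = 56*c + 378.
Setting this to zero gives c = -27/4.

c = -27/4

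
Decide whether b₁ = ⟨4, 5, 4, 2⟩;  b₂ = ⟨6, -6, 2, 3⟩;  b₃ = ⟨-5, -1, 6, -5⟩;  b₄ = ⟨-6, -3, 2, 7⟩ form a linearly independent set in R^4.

linearly independent

The matrix [b₁|b₂|b₃|b₄] has determinant -6000.
A nonzero determinant means the columns are linearly independent.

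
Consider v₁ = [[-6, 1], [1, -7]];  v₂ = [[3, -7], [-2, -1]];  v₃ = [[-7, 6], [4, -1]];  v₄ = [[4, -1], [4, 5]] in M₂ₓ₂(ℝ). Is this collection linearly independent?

linearly independent

Write each element as a coordinate vector in ℝ⁴ using {E₁₁, E₁₂, E₂₁, E₂₂}.
Row-reduce the matrix whose columns are v₁, v₂, v₃, v₄.
The reduction yields 4 nonzero rows, so the rank is 4.
Since rank = 4 (the number of vectors), the set is linearly independent.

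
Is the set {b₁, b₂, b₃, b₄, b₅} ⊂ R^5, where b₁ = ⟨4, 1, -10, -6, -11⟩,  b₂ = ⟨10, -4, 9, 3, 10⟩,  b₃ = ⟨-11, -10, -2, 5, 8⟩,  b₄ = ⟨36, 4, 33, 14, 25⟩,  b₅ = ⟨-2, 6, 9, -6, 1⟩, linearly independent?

linearly dependent

Row-reduce the matrix whose columns are b₁, b₂, b₃, b₄, b₅.
The reduction yields 4 nonzero rows, so the rank is 4.
Since rank 4 < 5, the set is linearly dependent.
Indeed 2b₁ - 2b₂ + 2b₃ + b₄ + b₅ = 0.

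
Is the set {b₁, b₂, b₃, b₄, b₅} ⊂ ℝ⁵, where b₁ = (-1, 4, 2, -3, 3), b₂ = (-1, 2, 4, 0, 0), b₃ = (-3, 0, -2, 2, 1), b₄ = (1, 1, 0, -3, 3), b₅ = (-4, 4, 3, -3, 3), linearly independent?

Place the vectors as rows of a 5×5 matrix and reduce to echelon form.
The reduction yields 5 nonzero rows, so the rank is 5.
Since rank = 5 (the number of vectors), the set is linearly independent.

linearly independent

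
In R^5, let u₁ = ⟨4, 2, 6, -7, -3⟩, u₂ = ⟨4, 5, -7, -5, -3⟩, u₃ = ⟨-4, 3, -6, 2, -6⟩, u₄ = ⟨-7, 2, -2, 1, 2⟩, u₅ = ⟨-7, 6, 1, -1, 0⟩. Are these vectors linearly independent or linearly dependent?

linearly independent

The matrix [u₁|u₂|u₃|u₄|u₅] has determinant -12506.
A nonzero determinant means the columns are linearly independent.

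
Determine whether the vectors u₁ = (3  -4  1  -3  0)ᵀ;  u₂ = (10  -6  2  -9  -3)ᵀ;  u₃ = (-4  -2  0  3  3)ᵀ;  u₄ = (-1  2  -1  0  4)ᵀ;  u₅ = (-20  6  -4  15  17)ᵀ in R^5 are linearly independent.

Form the 5×5 matrix with these as columns; its determinant is 0.
A zero determinant means the columns are linearly dependent.

linearly dependent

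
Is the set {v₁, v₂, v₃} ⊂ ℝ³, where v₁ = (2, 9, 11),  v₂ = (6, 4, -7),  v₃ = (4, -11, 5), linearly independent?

linearly independent

The matrix [v₁|v₂|v₃] has determinant -1538.
A nonzero determinant means the columns are linearly independent.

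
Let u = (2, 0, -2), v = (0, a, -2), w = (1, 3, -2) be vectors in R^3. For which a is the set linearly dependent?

a = 6

The set is linearly dependent precisely when det[u; v; w] = 0.
Expanding, det = 12 - 2*a.
Solving 12 - 2*a = 0 yields a = 6.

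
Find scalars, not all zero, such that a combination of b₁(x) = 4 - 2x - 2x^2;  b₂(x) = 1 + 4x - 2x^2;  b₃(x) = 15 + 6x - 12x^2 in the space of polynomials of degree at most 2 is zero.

3b₁ + 3b₂ - b₃ = 0

Take coordinates with respect to {1, x, x^2}.
Row-reduce the matrix with b₁, b₂, b₃ as columns; the null space gives the coefficients.
The free variable yields coefficients (3, 3, -1) (any nonzero multiple also works).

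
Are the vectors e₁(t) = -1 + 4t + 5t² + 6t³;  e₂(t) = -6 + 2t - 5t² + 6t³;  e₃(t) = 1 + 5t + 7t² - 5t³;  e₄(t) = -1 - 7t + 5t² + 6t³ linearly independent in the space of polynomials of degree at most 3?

Take coordinates with respect to the standard basis {1, t, …, t³}.
The matrix [e₁|e₂|e₃|e₄] has determinant 3575.
A nonzero determinant means the columns are linearly independent.

linearly independent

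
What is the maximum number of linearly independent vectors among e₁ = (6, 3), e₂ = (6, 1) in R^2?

2

Put the 2×2 matrix [e₁|e₂] into echelon form.
Exactly 2 pivots survive; hence the rank is 2.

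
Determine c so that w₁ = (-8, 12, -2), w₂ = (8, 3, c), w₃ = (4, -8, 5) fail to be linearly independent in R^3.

c = -28

Place the vectors as rows of a 3×3 matrix; dependence ⇔ determinant zero.
Expanding, det = -16*c - 448.
Setting this to zero gives c = -28.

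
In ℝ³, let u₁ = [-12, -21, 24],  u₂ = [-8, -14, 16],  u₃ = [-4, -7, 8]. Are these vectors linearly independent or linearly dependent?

linearly dependent

Form the 3×3 matrix with these as columns; its determinant is 0.
A zero determinant means the columns are linearly dependent.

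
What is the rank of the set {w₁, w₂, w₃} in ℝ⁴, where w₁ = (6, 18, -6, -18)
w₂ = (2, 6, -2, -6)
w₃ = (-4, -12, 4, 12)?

Form the matrix with w₁, w₂, w₃ as columns and reduce.
There is 1 pivot column, so rank = 1.

1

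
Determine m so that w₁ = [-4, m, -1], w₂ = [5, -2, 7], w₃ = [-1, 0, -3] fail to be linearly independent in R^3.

m = 11/4

Place the vectors as rows of a 3×3 matrix; dependence ⇔ determinant zero.
The determinant works out to 8*m - 22.
This vanishes exactly when m = 11/4.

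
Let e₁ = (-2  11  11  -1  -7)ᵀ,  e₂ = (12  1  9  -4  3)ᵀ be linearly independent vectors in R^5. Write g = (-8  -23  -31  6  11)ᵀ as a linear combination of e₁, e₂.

g = -2e₁ - e₂

Write g = a₁e₁ + a₂e₂ and equate components.
Back-substitution yields (a₁, a₂) = (-2, -1).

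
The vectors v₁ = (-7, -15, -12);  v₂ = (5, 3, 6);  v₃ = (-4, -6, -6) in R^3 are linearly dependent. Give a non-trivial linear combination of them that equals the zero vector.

Row-reduce the matrix with v₁, v₂, v₃ as columns; the null space gives the coefficients.
A generator of the null space is (1, -1, -3).

v₁ - v₂ - 3v₃ = 0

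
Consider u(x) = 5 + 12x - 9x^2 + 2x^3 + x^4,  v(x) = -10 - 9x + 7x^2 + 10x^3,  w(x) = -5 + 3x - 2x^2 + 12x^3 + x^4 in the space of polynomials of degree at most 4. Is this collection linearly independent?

Write each element as a coordinate vector in ℝ⁵ using {1, x, …, x^4}.
Row-reduce the matrix whose columns are u, v, w.
The reduction yields 2 nonzero rows, so the rank is 2.
Since rank 2 < 3, the set is linearly dependent.

linearly dependent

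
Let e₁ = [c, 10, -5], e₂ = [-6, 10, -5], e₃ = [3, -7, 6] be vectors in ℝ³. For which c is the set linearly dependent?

c = -6

Place the vectors as rows of a 3×3 matrix; dependence ⇔ determinant zero.
The determinant works out to 25*c + 150.
This vanishes exactly when c = -6.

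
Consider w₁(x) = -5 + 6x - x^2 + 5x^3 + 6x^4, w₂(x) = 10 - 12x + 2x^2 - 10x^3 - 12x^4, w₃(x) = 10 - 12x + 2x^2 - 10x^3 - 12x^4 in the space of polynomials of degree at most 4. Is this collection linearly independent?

Write each element as a coordinate vector in ℝ⁵ using {1, x, …, x^4}.
Place the vectors as rows of a 3×5 matrix and reduce to echelon form.
The reduction yields 1 nonzero row, so the rank is 1.
Since rank 1 < 3, the set is linearly dependent.

linearly dependent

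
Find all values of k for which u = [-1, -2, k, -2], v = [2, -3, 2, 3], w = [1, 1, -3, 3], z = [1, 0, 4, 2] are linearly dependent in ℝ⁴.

k = -17

Place the vectors as rows of a 4×4 matrix; dependence ⇔ determinant zero.
Expanding, det = -2*k - 34.
Solving -2*k - 34 = 0 yields k = -17.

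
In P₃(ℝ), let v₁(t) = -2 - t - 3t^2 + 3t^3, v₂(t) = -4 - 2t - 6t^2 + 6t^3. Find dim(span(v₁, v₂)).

1

Represent each element by its coordinate vector in ℝ⁴.
Put the 4×2 matrix [v₁|v₂] into echelon form.
There is 1 pivot column, so rank = 1.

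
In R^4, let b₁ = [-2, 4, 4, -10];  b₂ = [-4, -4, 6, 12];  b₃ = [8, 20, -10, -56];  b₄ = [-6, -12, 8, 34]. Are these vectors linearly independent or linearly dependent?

linearly dependent

Form the 4×4 matrix with these as columns; its determinant is 0.
A zero determinant means the columns are linearly dependent.
Indeed 2b₁ - 3b₂ - b₃ = 0.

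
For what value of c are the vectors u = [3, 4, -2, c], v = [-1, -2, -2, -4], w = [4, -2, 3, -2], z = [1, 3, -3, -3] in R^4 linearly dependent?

Dependence holds iff the 4×4 matrix [u v w z] is singular.
The determinant works out to 55*c + 154.
This vanishes exactly when c = -14/5.

c = -14/5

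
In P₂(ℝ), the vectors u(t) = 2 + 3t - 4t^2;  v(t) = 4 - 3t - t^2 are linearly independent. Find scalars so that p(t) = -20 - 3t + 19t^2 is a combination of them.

p = -4u - 3v

Take coordinate vectors relative to {1, t, t^2}.
Write p = α₁u + α₂v and equate components.
Row-reducing the augmented matrix gives the unique coefficients (α₁, α₂) = (-4, -3).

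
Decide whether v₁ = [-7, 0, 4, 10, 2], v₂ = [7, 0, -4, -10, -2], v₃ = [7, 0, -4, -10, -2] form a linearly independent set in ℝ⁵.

Place the vectors as rows of a 3×5 matrix and reduce to echelon form.
The reduction yields 1 nonzero row, so the rank is 1.
Since rank 1 < 3, the set is linearly dependent.

linearly dependent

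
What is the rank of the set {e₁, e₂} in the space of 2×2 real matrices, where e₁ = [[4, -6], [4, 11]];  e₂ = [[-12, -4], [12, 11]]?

Pass to coordinate vectors with respect to the basis {E₁₁, E₁₂, E₂₁, E₂₂}.
Form the matrix with e₁, e₂ as columns and reduce.
There are 2 pivot columns, so rank = 2.

rank 2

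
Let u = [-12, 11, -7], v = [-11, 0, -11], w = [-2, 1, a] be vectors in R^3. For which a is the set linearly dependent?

The vectors are dependent exactly when the determinant of the matrix with rows u, v, w vanishes.
The determinant works out to 121*a + 187.
Setting this to zero gives a = -17/11.

a = -17/11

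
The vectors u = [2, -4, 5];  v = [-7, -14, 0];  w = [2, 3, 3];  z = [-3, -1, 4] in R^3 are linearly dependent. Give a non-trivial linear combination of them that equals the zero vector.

Solve the homogeneous system with u, v, w, z as columns by row-reducing the coefficient matrix.
A generator of the null space is (1, -1, -3, 1).

u - v - 3w + z = 0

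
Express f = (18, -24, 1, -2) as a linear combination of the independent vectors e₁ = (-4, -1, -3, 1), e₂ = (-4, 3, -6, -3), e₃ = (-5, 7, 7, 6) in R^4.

f = e₁ - 3e₂ - 2e₃

Solve the system with e₁, e₂, e₃ as columns and f as the right-hand side.
The system has the unique solution (c₁, c₂, c₃) = (1, -3, -2).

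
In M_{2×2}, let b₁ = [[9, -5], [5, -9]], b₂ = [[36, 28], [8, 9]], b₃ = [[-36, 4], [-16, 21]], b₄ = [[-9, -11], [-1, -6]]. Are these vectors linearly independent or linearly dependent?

linearly dependent

Write each element as a coordinate vector in ℝ⁴ using {E₁₁, E₁₂, E₂₁, E₂₂}.
Form the 4×4 matrix with these as columns; its determinant is 0.
A zero determinant means the columns are linearly dependent.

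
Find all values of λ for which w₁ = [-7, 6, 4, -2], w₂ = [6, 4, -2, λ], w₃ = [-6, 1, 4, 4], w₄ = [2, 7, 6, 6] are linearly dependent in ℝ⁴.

λ = -58/11

Dependence holds iff the 4×4 matrix [w₁ w₂ w₃ w₄] is singular.
Expanding, det = 242*λ + 1276.
Solving 242*λ + 1276 = 0 yields λ = -58/11.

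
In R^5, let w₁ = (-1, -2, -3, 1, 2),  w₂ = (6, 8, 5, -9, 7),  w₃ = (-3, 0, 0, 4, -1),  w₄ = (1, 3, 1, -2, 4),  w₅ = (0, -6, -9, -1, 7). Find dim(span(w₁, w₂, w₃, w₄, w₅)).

3

Apply Gaussian elimination to the matrix whose rows are w₁, w₂, w₃, w₄, w₅.
The echelon form has 3 nonzero rows, so the rank is 3.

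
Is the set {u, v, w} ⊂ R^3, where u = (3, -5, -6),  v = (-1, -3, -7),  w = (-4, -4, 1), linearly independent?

linearly independent

The matrix [u|v|w] has determinant -190.
A nonzero determinant means the columns are linearly independent.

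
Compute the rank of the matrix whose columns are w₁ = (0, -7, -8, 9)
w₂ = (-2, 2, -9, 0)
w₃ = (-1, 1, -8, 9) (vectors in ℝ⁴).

rank 3

Apply Gaussian elimination to the matrix whose rows are w₁, w₂, w₃.
There are 3 pivot columns, so rank = 3.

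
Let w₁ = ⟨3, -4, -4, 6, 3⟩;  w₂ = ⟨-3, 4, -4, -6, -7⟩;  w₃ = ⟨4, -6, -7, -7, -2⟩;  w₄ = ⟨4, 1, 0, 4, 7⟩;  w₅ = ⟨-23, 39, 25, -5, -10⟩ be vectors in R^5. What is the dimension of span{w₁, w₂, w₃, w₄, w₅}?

4

Apply Gaussian elimination to the matrix whose rows are w₁, w₂, w₃, w₄, w₅.
Exactly 4 pivots survive; hence the rank is 4.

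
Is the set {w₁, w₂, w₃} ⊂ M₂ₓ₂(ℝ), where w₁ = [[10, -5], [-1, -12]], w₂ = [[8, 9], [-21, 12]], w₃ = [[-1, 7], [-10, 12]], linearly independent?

linearly dependent

Write each element as a coordinate vector in ℝ⁴ using {E₁₁, E₁₂, E₂₁, E₂₂}.
Row-reduce the matrix whose columns are w₁, w₂, w₃.
The reduction yields 2 nonzero rows, so the rank is 2.
Since rank 2 < 3, the set is linearly dependent.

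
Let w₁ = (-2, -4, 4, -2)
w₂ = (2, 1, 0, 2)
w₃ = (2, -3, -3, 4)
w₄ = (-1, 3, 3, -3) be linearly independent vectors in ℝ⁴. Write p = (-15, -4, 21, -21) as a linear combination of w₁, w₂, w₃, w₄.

Set up the augmented matrix [w₁ | w₂ | w₃ | w₄ | p] and row-reduce.
Row-reducing the augmented matrix gives the unique coefficients (a₁, …, a₄) = (3, -1, -4, -1).

p = 3w₁ - w₂ - 4w₃ - w₄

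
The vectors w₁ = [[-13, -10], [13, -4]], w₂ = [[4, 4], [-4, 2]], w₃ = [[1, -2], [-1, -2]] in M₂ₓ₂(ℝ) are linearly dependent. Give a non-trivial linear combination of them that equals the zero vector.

Pass to coordinate vectors relative to the basis {E₁₁, E₁₂, E₂₁, E₂₂}.
Write the vectors as columns of a matrix and find a nonzero vector in its null space.
The free variable yields coefficients (1, 3, 1) (any nonzero multiple also works).

w₁ + 3w₂ + w₃ = 0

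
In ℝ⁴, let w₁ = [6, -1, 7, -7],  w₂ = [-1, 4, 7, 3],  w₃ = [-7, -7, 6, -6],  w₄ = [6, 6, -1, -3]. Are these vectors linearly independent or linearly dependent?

Row-reduce the matrix whose columns are w₁, w₂, w₃, w₄.
The reduction yields 4 nonzero rows, so the rank is 4.
Since rank = 4 (the number of vectors), the set is linearly independent.

linearly independent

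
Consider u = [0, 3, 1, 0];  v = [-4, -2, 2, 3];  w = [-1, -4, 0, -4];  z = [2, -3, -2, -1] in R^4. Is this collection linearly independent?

Form the 4×4 matrix with these as columns; its determinant is 23.
A nonzero determinant means the columns are linearly independent.

linearly independent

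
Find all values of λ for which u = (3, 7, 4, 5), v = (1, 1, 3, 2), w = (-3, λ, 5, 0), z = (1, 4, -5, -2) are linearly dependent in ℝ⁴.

Place the vectors as rows of a 4×4 matrix; dependence ⇔ determinant zero.
The determinant works out to 12*λ + 116.
Setting this to zero gives λ = -29/3.

λ = -29/3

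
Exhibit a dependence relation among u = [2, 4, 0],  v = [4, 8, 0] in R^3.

Row-reduce the matrix with u, v as columns; the null space gives the coefficients.
A generator of the null space is (2, -1).

2u - v = 0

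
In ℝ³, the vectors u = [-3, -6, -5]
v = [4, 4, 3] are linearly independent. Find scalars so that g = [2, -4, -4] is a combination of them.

g = 2u + 2v

Solve the system with u, v as columns and g as the right-hand side.
The system has the unique solution (α₁, α₂) = (2, 2).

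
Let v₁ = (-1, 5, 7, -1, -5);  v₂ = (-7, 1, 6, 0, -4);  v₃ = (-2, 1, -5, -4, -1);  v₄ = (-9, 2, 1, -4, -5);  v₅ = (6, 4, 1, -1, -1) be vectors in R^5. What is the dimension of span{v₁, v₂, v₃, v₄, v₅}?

3

Form the matrix with v₁, v₂, v₃, v₄, v₅ as columns and reduce.
There are 3 pivot columns, so rank = 3.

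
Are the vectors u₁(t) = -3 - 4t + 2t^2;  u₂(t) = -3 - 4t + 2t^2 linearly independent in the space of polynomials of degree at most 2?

Take coordinates with respect to the standard basis {1, t, t^2}.
Row-reduce the matrix whose columns are u₁, u₂.
The reduction yields 1 nonzero row, so the rank is 1.
Since rank 1 < 2, the set is linearly dependent.
Indeed u₁ - u₂ = 0.

linearly dependent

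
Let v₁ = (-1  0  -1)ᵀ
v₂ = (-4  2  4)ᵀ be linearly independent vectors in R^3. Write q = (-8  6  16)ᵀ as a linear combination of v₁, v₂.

Set up the augmented matrix [v₁ | v₂ | q] and row-reduce.
Back-substitution yields (c₁, c₂) = (-4, 3).

q = -4v₁ + 3v₂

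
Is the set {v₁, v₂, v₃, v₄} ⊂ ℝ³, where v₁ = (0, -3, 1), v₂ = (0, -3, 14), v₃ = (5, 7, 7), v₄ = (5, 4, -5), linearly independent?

linearly dependent

There are 4 vectors in a 3-dimensional space, so they cannot be linearly independent.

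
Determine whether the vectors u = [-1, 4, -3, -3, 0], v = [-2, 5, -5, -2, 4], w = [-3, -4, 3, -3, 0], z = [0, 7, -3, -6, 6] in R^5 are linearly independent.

linearly independent

Place the vectors as rows of a 4×5 matrix and reduce to echelon form.
The reduction yields 4 nonzero rows, so the rank is 4.
Since rank = 4 (the number of vectors), the set is linearly independent.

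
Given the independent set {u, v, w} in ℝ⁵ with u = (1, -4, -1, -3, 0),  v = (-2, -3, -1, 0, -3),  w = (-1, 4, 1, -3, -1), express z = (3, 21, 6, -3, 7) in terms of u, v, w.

z = -u - 3v + 2w

Set up the augmented matrix [u | v | w | z] and row-reduce.
Back-substitution yields (α₁, α₂, α₃) = (-1, -3, 2).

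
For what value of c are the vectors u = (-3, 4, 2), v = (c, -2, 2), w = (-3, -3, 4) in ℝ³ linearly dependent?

Place the vectors as rows of a 3×3 matrix; dependence ⇔ determinant zero.
The determinant works out to -22*c - 30.
Setting this to zero gives c = -15/11.

c = -15/11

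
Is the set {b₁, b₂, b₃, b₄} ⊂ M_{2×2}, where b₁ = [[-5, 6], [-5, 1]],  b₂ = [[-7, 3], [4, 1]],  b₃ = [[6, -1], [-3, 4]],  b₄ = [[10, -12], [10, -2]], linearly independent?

linearly dependent

Take coordinates with respect to the standard basis {E₁₁, E₁₂, E₂₁, E₂₂}.
One vector is a scalar multiple of another, so the set is dependent.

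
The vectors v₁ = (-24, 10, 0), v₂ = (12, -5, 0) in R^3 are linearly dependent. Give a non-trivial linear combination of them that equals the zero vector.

Solve the homogeneous system with v₁, v₂ as columns by row-reducing the coefficient matrix.
A generator of the null space is (1, 2).

v₁ + 2v₂ = 0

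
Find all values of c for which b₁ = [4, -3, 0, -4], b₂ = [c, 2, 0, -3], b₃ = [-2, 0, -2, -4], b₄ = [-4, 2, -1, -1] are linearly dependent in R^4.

c = -19/5

The set is linearly dependent precisely when det[b₁; b₂; b₃; b₄] = 0.
Expanding, det = 10*c + 38.
Setting this to zero gives c = -19/5.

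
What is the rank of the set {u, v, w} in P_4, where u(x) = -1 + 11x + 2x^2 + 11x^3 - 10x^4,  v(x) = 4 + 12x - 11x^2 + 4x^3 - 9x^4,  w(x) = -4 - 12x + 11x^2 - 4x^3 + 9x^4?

Pass to coordinate vectors with respect to the basis {1, x, …, x^4}.
Row-reduce the 3×5 matrix with these as rows.
Exactly 2 pivots survive; hence the rank is 2.

rank 2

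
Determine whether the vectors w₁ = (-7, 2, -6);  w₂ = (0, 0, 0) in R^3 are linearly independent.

One of the vectors is the zero vector, so the set is linearly dependent.

linearly dependent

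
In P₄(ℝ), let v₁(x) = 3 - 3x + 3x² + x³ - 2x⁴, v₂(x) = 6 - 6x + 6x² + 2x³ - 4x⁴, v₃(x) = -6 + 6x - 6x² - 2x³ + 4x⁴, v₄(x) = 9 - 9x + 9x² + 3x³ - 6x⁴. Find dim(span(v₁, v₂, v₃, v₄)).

1

Pass to coordinate vectors with respect to the basis {1, x, …, x⁴}.
Row-reduce the 4×5 matrix with these as rows.
Exactly 1 pivot survives; hence the rank is 1.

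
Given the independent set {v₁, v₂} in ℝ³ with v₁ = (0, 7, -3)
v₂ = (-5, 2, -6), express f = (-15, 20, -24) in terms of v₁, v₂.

f = 2v₁ + 3v₂

Since v₁, v₂ are independent, the coefficients expressing f are uniquely determined by a linear system.
Row-reducing the augmented matrix gives the unique coefficients (α₁, α₂) = (2, 3).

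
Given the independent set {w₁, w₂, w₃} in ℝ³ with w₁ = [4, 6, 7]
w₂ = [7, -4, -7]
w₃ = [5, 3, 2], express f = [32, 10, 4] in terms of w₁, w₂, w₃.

f = 2w₁ + 2w₂ + 2w₃

Write f = c₁w₁ + … + c₃w₃ and equate components.
Row-reducing the augmented matrix gives the unique coefficients (c₁, c₂, c₃) = (2, 2, 2).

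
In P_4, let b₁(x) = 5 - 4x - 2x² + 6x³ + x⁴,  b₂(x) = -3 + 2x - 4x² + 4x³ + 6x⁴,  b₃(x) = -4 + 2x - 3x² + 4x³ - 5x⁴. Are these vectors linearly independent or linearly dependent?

Take coordinates with respect to the standard basis {1, x, …, x⁴}.
Row-reduce the matrix whose columns are b₁, b₂, b₃.
The reduction yields 3 nonzero rows, so the rank is 3.
Since rank = 3 (the number of vectors), the set is linearly independent.

linearly independent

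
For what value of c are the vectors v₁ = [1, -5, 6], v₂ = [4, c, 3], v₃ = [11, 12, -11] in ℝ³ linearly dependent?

c = -19/11

The set is linearly dependent precisely when det[v₁; v₂; v₃] = 0.
Cofactor expansion gives det = -77*c - 133.
Solving -77*c - 133 = 0 yields c = -19/11.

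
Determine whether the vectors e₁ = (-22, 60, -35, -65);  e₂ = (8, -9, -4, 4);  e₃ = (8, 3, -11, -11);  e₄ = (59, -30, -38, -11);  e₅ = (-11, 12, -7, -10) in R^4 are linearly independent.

linearly dependent

There are 5 vectors in a 4-dimensional space, so they cannot be linearly independent.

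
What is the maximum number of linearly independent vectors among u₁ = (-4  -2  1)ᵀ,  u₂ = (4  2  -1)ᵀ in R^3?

1

Put the 3×2 matrix [u₁|u₂] into echelon form.
Exactly 1 pivot survives; hence the rank is 1.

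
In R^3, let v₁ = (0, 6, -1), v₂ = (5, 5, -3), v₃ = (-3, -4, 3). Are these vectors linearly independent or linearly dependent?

The matrix [v₁|v₂|v₃] has determinant -31.
A nonzero determinant means the columns are linearly independent.

linearly independent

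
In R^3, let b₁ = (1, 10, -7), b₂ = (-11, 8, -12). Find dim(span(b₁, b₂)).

Form the matrix with b₁, b₂ as columns and reduce.
Reduction leaves 2 leading entries, giving rank 2.

2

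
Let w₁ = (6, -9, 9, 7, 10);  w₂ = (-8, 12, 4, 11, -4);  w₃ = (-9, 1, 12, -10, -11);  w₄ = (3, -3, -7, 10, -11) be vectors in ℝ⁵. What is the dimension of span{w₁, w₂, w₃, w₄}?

4

Apply Gaussian elimination to the matrix whose rows are w₁, w₂, w₃, w₄.
Exactly 4 pivots survive; hence the rank is 4.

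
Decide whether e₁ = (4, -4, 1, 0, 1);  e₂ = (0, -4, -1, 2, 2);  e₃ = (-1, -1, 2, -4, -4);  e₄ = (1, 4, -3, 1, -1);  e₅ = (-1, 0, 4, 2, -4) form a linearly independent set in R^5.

linearly independent

Place the vectors as rows of a 5×5 matrix and reduce to echelon form.
The reduction yields 5 nonzero rows, so the rank is 5.
Since rank = 5 (the number of vectors), the set is linearly independent.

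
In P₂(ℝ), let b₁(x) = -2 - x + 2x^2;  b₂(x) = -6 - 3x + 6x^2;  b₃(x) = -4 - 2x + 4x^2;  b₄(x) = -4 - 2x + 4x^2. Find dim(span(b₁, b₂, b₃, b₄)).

dim = 1

Use coordinates relative to {1, x, x^2}.
Put the 3×4 matrix [b₁|b₂|b₃|b₄] into echelon form.
There is 1 pivot column, so rank = 1.
(With 4 elements in a 3-dimensional space the rank is at most 3.)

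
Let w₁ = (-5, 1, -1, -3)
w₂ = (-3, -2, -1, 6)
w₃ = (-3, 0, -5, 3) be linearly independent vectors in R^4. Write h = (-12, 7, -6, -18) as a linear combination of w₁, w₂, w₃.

h = 3w₁ - 2w₂ + w₃

Write h = c₁w₁ + … + c₃w₃ and equate components.
Back-substitution yields (c₁, c₂, c₃) = (3, -2, 1).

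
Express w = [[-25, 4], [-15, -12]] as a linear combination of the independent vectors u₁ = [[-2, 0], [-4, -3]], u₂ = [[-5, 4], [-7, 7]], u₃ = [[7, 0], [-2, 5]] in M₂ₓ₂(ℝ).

Take coordinate vectors relative to {E₁₁, E₁₂, E₂₁, E₂₂}.
Since u₁, u₂, u₃ are independent, the coefficients expressing w are uniquely determined by a linear system.
Back-substitution yields (c₁, c₂, c₃) = (3, 1, -2).

w = 3u₁ + u₂ - 2u₃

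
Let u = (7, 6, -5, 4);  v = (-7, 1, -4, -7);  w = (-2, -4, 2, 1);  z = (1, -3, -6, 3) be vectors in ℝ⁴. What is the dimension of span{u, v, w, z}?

dim = 4

Apply Gaussian elimination to the matrix whose rows are u, v, w, z.
The echelon form has 4 nonzero rows, so the rank is 4.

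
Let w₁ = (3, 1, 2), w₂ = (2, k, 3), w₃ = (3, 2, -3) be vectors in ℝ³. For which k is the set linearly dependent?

Dependence holds iff the 3×3 matrix [w₁ w₂ w₃] is singular.
Expanding, det = 5 - 15*k.
Solving 5 - 15*k = 0 yields k = 1/3.

k = 1/3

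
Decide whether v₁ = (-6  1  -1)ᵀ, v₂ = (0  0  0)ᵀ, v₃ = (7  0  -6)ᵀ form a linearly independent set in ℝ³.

linearly dependent

One of the vectors is the zero vector, so the set is linearly dependent.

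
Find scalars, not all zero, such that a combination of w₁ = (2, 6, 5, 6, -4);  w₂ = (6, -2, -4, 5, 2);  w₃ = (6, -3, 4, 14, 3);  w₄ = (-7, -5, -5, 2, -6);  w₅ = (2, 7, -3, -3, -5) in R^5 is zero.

Set up α₁w₁ + … + α₅w₅ = 0 and solve the homogeneous system.
A generator of the null space is (1, 1, -1, 0, -1).

w₁ + w₂ - w₃ - w₅ = 0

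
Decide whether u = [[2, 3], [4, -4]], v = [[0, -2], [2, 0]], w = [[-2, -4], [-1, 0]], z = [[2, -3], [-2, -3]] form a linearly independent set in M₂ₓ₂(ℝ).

linearly independent

Write each element as a coordinate vector in ℝ⁴ using {E₁₁, E₁₂, E₂₁, E₂₂}.
The matrix [u|v|w|z] has determinant 184.
A nonzero determinant means the columns are linearly independent.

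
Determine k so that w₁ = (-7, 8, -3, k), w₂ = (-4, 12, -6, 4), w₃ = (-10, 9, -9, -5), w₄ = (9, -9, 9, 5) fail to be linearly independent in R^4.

k = 40/9

Dependence holds iff the 4×4 matrix [w₁ w₂ w₃ w₄] is singular.
Cofactor expansion gives det = 240 - 54*k.
This vanishes exactly when k = 40/9.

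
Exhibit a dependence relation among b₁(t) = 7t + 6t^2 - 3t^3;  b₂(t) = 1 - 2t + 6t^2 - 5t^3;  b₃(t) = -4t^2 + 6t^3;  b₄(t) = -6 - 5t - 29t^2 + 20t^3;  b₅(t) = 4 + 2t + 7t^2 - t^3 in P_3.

b₁ + 2b₂ - b₃ + b₄ + b₅ = 0

Write each element as a vector in ℝ⁴ using {1, t, …, t^3}.
Row-reduce the matrix with b₁, b₂, b₃, b₄, b₅ as columns; the null space gives the coefficients.
A generator of the null space is (1, 2, -1, 1, 1).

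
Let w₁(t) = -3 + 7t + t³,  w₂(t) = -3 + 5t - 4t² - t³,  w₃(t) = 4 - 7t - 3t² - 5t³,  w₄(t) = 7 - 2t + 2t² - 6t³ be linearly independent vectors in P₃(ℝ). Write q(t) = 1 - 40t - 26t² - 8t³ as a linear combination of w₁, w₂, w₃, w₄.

Identify each element with its coordinate vector in ℝ⁴ via {1, t, …, t³}.
Solve the system with w₁, w₂, w₃, w₄ as columns and q as the right-hand side.
The system has the unique solution (a₁, …, a₄) = (-4, 2, 4, -3).

q = -4w₁ + 2w₂ + 4w₃ - 3w₄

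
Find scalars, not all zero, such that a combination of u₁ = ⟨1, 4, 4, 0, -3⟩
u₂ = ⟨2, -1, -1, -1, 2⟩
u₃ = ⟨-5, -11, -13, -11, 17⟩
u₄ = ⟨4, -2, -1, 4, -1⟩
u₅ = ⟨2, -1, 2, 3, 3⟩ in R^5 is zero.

Solve the homogeneous system with u₁, u₂, u₃, u₄, u₅ as columns by row-reducing the coefficient matrix.
One solution (up to scaling) is (3, -3, 1, 2, 0).

3u₁ - 3u₂ + u₃ + 2u₄ = 0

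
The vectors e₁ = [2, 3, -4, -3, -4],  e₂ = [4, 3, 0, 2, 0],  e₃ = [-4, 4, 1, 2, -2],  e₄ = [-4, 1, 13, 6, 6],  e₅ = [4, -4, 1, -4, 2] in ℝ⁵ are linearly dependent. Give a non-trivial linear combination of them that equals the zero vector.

Set up α₁e₁ + … + α₅e₅ = 0 and solve the homogeneous system.
One solution (up to scaling) is (2, -1, -3, 1, -2).

2e₁ - e₂ - 3e₃ + e₄ - 2e₅ = 0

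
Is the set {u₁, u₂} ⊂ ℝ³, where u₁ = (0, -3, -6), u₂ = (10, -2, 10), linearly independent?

Place the vectors as rows of a 2×3 matrix and reduce to echelon form.
The reduction yields 2 nonzero rows, so the rank is 2.
Since rank = 2 (the number of vectors), the set is linearly independent.

linearly independent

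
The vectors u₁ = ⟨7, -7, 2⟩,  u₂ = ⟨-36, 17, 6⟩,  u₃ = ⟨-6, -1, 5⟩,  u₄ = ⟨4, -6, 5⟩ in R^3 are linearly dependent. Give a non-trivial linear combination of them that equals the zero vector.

Solve the homogeneous system with u₁, u₂, u₃, u₄ as columns by row-reducing the coefficient matrix.
The free variable yields coefficients (2, 1, -3, 1) (any nonzero multiple also works).

2u₁ + u₂ - 3u₃ + u₄ = 0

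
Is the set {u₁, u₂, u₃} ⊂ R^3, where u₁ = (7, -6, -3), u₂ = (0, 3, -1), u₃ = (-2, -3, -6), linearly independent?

linearly independent

The matrix [u₁|u₂|u₃] has determinant -177.
A nonzero determinant means the columns are linearly independent.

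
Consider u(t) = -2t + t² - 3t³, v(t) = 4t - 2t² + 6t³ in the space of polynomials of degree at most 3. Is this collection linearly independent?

Write each element as a coordinate vector in ℝ⁴ using {1, t, …, t³}.
Row-reduce the matrix whose columns are u, v.
The reduction yields 1 nonzero row, so the rank is 1.
Since rank 1 < 2, the set is linearly dependent.
Indeed 2u + v = 0.

linearly dependent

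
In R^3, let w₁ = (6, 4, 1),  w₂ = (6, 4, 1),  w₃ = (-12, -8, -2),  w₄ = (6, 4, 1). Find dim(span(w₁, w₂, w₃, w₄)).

Form the matrix with w₁, w₂, w₃, w₄ as columns and reduce.
Exactly 1 pivot survives; hence the rank is 1.
(With 4 elements in a 3-dimensional space the rank is at most 3.)

1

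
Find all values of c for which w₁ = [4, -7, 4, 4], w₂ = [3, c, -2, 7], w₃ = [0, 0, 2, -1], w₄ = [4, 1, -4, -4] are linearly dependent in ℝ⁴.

The set is linearly dependent precisely when det[w₁; w₂; w₃; w₄] = 0.
Expanding, det = -96*c - 600.
Setting this to zero gives c = -25/4.

c = -25/4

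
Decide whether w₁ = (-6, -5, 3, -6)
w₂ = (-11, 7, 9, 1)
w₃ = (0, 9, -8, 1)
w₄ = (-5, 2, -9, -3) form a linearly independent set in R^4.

Form the 4×4 matrix with these as columns; its determinant is 4585.
A nonzero determinant means the columns are linearly independent.

linearly independent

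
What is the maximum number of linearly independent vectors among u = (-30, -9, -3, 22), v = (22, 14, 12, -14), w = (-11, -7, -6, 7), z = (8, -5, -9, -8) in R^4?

2

Apply Gaussian elimination to the matrix whose rows are u, v, w, z.
The echelon form has 2 nonzero rows, so the rank is 2.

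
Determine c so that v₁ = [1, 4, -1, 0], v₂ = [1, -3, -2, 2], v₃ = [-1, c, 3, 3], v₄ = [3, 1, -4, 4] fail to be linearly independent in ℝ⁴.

Dependence holds iff the 4×4 matrix [v₁ v₂ v₃ v₄] is singular.
Expanding, det = 2*c + 8.
Solving 2*c + 8 = 0 yields c = -4.

c = -4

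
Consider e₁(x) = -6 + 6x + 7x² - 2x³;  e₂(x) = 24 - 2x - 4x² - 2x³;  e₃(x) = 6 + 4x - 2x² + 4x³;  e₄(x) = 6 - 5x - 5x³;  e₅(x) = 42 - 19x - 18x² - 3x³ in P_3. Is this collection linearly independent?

Take coordinates with respect to the standard basis {1, x, …, x³}.
There are 5 vectors in a 4-dimensional space, so they cannot be linearly independent.

linearly dependent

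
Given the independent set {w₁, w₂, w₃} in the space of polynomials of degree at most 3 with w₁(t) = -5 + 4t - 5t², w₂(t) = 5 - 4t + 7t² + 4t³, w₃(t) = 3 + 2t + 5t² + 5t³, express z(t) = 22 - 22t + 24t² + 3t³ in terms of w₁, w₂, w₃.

z = -3w₁ + 2w₂ - w₃

Take coordinate vectors relative to {1, t, …, t³}.
Write z = a₁w₁ + … + a₃w₃ and equate components.
The system has the unique solution (a₁, a₂, a₃) = (-3, 2, -1).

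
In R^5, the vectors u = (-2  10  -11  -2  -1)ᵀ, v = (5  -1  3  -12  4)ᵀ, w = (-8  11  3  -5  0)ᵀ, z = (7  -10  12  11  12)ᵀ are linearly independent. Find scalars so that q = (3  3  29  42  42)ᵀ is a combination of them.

q = 2u - v + 2w + 4z

Write q = c₁u + … + c₄z and equate components.
Row-reducing the augmented matrix gives the unique coefficients (c₁, …, c₄) = (2, -1, 2, 4).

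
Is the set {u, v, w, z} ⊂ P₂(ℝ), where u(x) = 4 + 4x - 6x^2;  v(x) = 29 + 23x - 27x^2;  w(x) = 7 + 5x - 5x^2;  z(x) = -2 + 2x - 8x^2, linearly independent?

linearly dependent

Take coordinates with respect to the standard basis {1, x, x^2}.
There are 4 vectors in a 3-dimensional space, so they cannot be linearly independent.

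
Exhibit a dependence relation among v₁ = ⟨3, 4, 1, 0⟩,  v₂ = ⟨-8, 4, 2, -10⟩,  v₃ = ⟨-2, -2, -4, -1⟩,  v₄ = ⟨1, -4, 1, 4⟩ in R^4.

3v₁ + v₂ + 2v₃ + 3v₄ = 0

Write the vectors as columns of a matrix and find a nonzero vector in its null space.
A generator of the null space is (3, 1, 2, 3).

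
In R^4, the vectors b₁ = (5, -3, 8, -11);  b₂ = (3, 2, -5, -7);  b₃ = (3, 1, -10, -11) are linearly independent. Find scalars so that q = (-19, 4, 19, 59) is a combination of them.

Set up the augmented matrix [b₁ | b₂ | b₃ | q] and row-reduce.
The system has the unique solution (α₁, α₂, α₃) = (-2, 1, -4).

q = -2b₁ + b₂ - 4b₃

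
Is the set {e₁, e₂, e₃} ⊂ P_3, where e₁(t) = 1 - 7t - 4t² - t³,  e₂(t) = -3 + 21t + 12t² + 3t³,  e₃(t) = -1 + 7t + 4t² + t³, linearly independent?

Write each element as a coordinate vector in ℝ⁴ using {1, t, …, t³}.
Row-reduce the matrix whose columns are e₁, e₂, e₃.
The reduction yields 1 nonzero row, so the rank is 1.
Since rank 1 < 3, the set is linearly dependent.
Indeed 3e₁ + e₂ = 0.

linearly dependent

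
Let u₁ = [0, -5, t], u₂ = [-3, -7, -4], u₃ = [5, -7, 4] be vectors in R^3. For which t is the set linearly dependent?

t = -5/7

The vectors are dependent exactly when the determinant of the matrix with rows u₁, u₂, u₃ vanishes.
Cofactor expansion gives det = 56*t + 40.
This vanishes exactly when t = -5/7.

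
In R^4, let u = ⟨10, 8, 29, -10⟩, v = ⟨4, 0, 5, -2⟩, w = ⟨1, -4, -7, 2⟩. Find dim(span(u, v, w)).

Put the 4×3 matrix [u|v|w] into echelon form.
Exactly 2 pivots survive; hence the rank is 2.

dim = 2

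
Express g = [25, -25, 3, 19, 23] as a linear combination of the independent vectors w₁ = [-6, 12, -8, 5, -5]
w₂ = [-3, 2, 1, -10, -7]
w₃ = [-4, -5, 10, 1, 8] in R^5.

g = -2w₁ - 3w₂ - w₃

Set up the augmented matrix [w₁ | w₂ | w₃ | g] and row-reduce.
Back-substitution yields (a₁, a₂, a₃) = (-2, -3, -1).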